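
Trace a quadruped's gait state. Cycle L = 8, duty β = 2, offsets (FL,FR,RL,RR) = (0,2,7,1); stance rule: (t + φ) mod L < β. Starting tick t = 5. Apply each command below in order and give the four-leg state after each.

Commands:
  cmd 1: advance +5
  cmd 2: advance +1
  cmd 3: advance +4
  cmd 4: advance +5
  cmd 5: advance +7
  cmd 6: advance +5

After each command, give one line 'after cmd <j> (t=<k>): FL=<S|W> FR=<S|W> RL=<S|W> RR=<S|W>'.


start t=5: FL=W FR=W RL=W RR=W
cmd 1: advance +5 → t=10, phase=(2,4,1,3) → FL=W FR=W RL=S RR=W
cmd 2: advance +1 → t=11, phase=(3,5,2,4) → FL=W FR=W RL=W RR=W
cmd 3: advance +4 → t=15, phase=(7,1,6,0) → FL=W FR=S RL=W RR=S
cmd 4: advance +5 → t=20, phase=(4,6,3,5) → FL=W FR=W RL=W RR=W
cmd 5: advance +7 → t=27, phase=(3,5,2,4) → FL=W FR=W RL=W RR=W
cmd 6: advance +5 → t=32, phase=(0,2,7,1) → FL=S FR=W RL=W RR=S

after cmd 1 (t=10): FL=W FR=W RL=S RR=W
after cmd 2 (t=11): FL=W FR=W RL=W RR=W
after cmd 3 (t=15): FL=W FR=S RL=W RR=S
after cmd 4 (t=20): FL=W FR=W RL=W RR=W
after cmd 5 (t=27): FL=W FR=W RL=W RR=W
after cmd 6 (t=32): FL=S FR=W RL=W RR=S


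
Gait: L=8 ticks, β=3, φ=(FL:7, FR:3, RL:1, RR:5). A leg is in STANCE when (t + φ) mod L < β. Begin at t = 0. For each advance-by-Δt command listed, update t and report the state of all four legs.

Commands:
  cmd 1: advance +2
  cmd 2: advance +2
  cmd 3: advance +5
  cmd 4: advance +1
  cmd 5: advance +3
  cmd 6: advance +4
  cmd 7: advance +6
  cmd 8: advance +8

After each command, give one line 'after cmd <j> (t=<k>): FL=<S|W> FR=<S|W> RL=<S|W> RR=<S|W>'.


start t=0: FL=W FR=W RL=S RR=W
cmd 1: advance +2 → t=2, phase=(1,5,3,7) → FL=S FR=W RL=W RR=W
cmd 2: advance +2 → t=4, phase=(3,7,5,1) → FL=W FR=W RL=W RR=S
cmd 3: advance +5 → t=9, phase=(0,4,2,6) → FL=S FR=W RL=S RR=W
cmd 4: advance +1 → t=10, phase=(1,5,3,7) → FL=S FR=W RL=W RR=W
cmd 5: advance +3 → t=13, phase=(4,0,6,2) → FL=W FR=S RL=W RR=S
cmd 6: advance +4 → t=17, phase=(0,4,2,6) → FL=S FR=W RL=S RR=W
cmd 7: advance +6 → t=23, phase=(6,2,0,4) → FL=W FR=S RL=S RR=W
cmd 8: advance +8 → t=31, phase=(6,2,0,4) → FL=W FR=S RL=S RR=W

after cmd 1 (t=2): FL=S FR=W RL=W RR=W
after cmd 2 (t=4): FL=W FR=W RL=W RR=S
after cmd 3 (t=9): FL=S FR=W RL=S RR=W
after cmd 4 (t=10): FL=S FR=W RL=W RR=W
after cmd 5 (t=13): FL=W FR=S RL=W RR=S
after cmd 6 (t=17): FL=S FR=W RL=S RR=W
after cmd 7 (t=23): FL=W FR=S RL=S RR=W
after cmd 8 (t=31): FL=W FR=S RL=S RR=W


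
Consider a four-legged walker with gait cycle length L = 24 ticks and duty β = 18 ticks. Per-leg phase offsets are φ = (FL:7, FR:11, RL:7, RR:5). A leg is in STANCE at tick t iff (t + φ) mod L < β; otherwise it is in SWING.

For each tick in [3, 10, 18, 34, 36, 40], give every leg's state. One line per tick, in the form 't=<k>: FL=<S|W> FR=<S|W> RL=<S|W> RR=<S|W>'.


t=3: FL=S FR=S RL=S RR=S
t=10: FL=S FR=W RL=S RR=S
t=18: FL=S FR=S RL=S RR=W
t=34: FL=S FR=W RL=S RR=S
t=36: FL=W FR=W RL=W RR=S
t=40: FL=W FR=S RL=W RR=W

t=3: phase=(10,14,10,8) vs β=18 → FL=S FR=S RL=S RR=S
t=10: phase=(17,21,17,15) vs β=18 → FL=S FR=W RL=S RR=S
t=18: phase=(1,5,1,23) vs β=18 → FL=S FR=S RL=S RR=W
t=34: phase=(17,21,17,15) vs β=18 → FL=S FR=W RL=S RR=S
t=36: phase=(19,23,19,17) vs β=18 → FL=W FR=W RL=W RR=S
t=40: phase=(23,3,23,21) vs β=18 → FL=W FR=S RL=W RR=W


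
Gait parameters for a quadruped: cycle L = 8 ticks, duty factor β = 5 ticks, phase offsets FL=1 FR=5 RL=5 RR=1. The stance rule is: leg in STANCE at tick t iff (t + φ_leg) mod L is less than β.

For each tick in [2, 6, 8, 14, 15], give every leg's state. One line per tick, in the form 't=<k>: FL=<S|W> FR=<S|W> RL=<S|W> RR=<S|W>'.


t=2: FL=S FR=W RL=W RR=S
t=6: FL=W FR=S RL=S RR=W
t=8: FL=S FR=W RL=W RR=S
t=14: FL=W FR=S RL=S RR=W
t=15: FL=S FR=S RL=S RR=S

t=2: phase=(3,7,7,3) vs β=5 → FL=S FR=W RL=W RR=S
t=6: phase=(7,3,3,7) vs β=5 → FL=W FR=S RL=S RR=W
t=8: phase=(1,5,5,1) vs β=5 → FL=S FR=W RL=W RR=S
t=14: phase=(7,3,3,7) vs β=5 → FL=W FR=S RL=S RR=W
t=15: phase=(0,4,4,0) vs β=5 → FL=S FR=S RL=S RR=S


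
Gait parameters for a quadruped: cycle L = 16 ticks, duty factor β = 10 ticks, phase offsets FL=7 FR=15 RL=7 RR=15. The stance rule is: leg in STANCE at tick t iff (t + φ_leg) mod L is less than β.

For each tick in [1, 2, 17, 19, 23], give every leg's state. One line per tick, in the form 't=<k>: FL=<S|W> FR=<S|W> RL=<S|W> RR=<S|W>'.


t=1: FL=S FR=S RL=S RR=S
t=2: FL=S FR=S RL=S RR=S
t=17: FL=S FR=S RL=S RR=S
t=19: FL=W FR=S RL=W RR=S
t=23: FL=W FR=S RL=W RR=S

t=1: phase=(8,0,8,0) vs β=10 → FL=S FR=S RL=S RR=S
t=2: phase=(9,1,9,1) vs β=10 → FL=S FR=S RL=S RR=S
t=17: phase=(8,0,8,0) vs β=10 → FL=S FR=S RL=S RR=S
t=19: phase=(10,2,10,2) vs β=10 → FL=W FR=S RL=W RR=S
t=23: phase=(14,6,14,6) vs β=10 → FL=W FR=S RL=W RR=S


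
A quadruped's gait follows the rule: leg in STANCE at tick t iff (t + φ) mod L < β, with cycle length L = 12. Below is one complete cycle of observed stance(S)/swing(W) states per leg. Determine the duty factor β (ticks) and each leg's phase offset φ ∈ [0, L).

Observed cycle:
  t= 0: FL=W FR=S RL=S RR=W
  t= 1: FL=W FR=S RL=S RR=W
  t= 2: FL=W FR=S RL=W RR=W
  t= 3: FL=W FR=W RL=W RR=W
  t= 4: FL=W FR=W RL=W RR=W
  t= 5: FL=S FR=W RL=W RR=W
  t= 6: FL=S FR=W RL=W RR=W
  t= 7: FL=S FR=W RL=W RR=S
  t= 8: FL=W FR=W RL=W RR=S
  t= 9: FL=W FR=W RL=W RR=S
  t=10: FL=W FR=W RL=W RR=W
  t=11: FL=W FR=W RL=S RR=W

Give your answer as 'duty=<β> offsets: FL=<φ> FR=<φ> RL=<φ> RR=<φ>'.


duty=3 offsets: FL=7 FR=0 RL=1 RR=5

duty β = stance ticks per leg = 3
FL: stance ticks = 3; W→S at t=5 → φ=7
FR: stance ticks = 3; W→S at t=0 → φ=0
RL: stance ticks = 3; W→S at t=11 → φ=1
RR: stance ticks = 3; W→S at t=7 → φ=5


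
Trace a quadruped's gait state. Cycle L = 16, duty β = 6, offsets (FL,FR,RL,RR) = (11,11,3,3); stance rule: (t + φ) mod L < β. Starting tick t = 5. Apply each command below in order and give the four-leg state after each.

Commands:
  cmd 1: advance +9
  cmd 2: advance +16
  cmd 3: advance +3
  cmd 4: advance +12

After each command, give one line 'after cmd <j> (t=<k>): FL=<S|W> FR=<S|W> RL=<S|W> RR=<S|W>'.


start t=5: FL=S FR=S RL=W RR=W
cmd 1: advance +9 → t=14, phase=(9,9,1,1) → FL=W FR=W RL=S RR=S
cmd 2: advance +16 → t=30, phase=(9,9,1,1) → FL=W FR=W RL=S RR=S
cmd 3: advance +3 → t=33, phase=(12,12,4,4) → FL=W FR=W RL=S RR=S
cmd 4: advance +12 → t=45, phase=(8,8,0,0) → FL=W FR=W RL=S RR=S

after cmd 1 (t=14): FL=W FR=W RL=S RR=S
after cmd 2 (t=30): FL=W FR=W RL=S RR=S
after cmd 3 (t=33): FL=W FR=W RL=S RR=S
after cmd 4 (t=45): FL=W FR=W RL=S RR=S


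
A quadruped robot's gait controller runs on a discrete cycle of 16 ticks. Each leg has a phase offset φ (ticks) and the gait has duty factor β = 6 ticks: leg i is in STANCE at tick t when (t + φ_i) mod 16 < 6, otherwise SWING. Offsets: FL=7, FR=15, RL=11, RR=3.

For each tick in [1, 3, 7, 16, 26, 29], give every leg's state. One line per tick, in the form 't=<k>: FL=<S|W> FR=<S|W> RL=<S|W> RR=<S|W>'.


t=1: FL=W FR=S RL=W RR=S
t=3: FL=W FR=S RL=W RR=W
t=7: FL=W FR=W RL=S RR=W
t=16: FL=W FR=W RL=W RR=S
t=26: FL=S FR=W RL=S RR=W
t=29: FL=S FR=W RL=W RR=S

t=1: phase=(8,0,12,4) vs β=6 → FL=W FR=S RL=W RR=S
t=3: phase=(10,2,14,6) vs β=6 → FL=W FR=S RL=W RR=W
t=7: phase=(14,6,2,10) vs β=6 → FL=W FR=W RL=S RR=W
t=16: phase=(7,15,11,3) vs β=6 → FL=W FR=W RL=W RR=S
t=26: phase=(1,9,5,13) vs β=6 → FL=S FR=W RL=S RR=W
t=29: phase=(4,12,8,0) vs β=6 → FL=S FR=W RL=W RR=S


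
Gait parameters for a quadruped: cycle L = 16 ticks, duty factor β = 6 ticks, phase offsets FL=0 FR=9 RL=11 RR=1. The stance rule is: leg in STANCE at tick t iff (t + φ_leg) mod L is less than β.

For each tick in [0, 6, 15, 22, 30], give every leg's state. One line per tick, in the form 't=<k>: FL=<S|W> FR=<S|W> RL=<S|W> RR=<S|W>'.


t=0: FL=S FR=W RL=W RR=S
t=6: FL=W FR=W RL=S RR=W
t=15: FL=W FR=W RL=W RR=S
t=22: FL=W FR=W RL=S RR=W
t=30: FL=W FR=W RL=W RR=W

t=0: phase=(0,9,11,1) vs β=6 → FL=S FR=W RL=W RR=S
t=6: phase=(6,15,1,7) vs β=6 → FL=W FR=W RL=S RR=W
t=15: phase=(15,8,10,0) vs β=6 → FL=W FR=W RL=W RR=S
t=22: phase=(6,15,1,7) vs β=6 → FL=W FR=W RL=S RR=W
t=30: phase=(14,7,9,15) vs β=6 → FL=W FR=W RL=W RR=W


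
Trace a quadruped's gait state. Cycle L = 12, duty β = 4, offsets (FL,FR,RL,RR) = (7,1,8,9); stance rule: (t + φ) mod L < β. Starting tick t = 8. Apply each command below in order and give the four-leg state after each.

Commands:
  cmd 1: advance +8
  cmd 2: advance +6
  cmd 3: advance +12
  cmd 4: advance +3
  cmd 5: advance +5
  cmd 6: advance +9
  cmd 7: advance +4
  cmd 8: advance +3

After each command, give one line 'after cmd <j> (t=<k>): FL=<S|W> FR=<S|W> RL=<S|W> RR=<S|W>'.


after cmd 1 (t=16): FL=W FR=W RL=S RR=S
after cmd 2 (t=22): FL=W FR=W RL=W RR=W
after cmd 3 (t=34): FL=W FR=W RL=W RR=W
after cmd 4 (t=37): FL=W FR=S RL=W RR=W
after cmd 5 (t=42): FL=S FR=W RL=S RR=S
after cmd 6 (t=51): FL=W FR=W RL=W RR=S
after cmd 7 (t=55): FL=S FR=W RL=S RR=W
after cmd 8 (t=58): FL=W FR=W RL=W RR=W

start t=8: FL=S FR=W RL=W RR=W
cmd 1: advance +8 → t=16, phase=(11,5,0,1) → FL=W FR=W RL=S RR=S
cmd 2: advance +6 → t=22, phase=(5,11,6,7) → FL=W FR=W RL=W RR=W
cmd 3: advance +12 → t=34, phase=(5,11,6,7) → FL=W FR=W RL=W RR=W
cmd 4: advance +3 → t=37, phase=(8,2,9,10) → FL=W FR=S RL=W RR=W
cmd 5: advance +5 → t=42, phase=(1,7,2,3) → FL=S FR=W RL=S RR=S
cmd 6: advance +9 → t=51, phase=(10,4,11,0) → FL=W FR=W RL=W RR=S
cmd 7: advance +4 → t=55, phase=(2,8,3,4) → FL=S FR=W RL=S RR=W
cmd 8: advance +3 → t=58, phase=(5,11,6,7) → FL=W FR=W RL=W RR=W


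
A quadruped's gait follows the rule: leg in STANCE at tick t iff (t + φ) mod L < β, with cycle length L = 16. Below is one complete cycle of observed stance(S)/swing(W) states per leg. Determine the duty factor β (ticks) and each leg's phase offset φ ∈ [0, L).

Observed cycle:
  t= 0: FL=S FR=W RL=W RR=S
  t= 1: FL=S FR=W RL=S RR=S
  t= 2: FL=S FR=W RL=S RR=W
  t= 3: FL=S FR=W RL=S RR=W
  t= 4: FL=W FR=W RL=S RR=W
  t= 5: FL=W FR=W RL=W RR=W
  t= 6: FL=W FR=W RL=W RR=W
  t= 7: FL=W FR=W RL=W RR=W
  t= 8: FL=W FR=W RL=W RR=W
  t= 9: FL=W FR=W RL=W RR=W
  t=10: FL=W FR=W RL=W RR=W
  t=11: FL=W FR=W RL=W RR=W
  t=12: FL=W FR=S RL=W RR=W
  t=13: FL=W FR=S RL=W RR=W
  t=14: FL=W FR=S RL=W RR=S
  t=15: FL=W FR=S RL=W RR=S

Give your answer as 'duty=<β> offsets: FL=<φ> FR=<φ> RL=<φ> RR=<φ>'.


duty β = stance ticks per leg = 4
FL: stance ticks = 4; W→S at t=0 → φ=0
FR: stance ticks = 4; W→S at t=12 → φ=4
RL: stance ticks = 4; W→S at t=1 → φ=15
RR: stance ticks = 4; W→S at t=14 → φ=2

duty=4 offsets: FL=0 FR=4 RL=15 RR=2


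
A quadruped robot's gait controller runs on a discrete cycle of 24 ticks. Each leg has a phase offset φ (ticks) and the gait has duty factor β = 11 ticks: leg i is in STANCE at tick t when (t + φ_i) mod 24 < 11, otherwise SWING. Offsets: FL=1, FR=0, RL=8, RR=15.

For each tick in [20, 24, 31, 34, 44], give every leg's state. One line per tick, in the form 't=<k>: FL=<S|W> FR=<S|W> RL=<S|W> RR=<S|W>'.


t=20: phase=(21,20,4,11) vs β=11 → FL=W FR=W RL=S RR=W
t=24: phase=(1,0,8,15) vs β=11 → FL=S FR=S RL=S RR=W
t=31: phase=(8,7,15,22) vs β=11 → FL=S FR=S RL=W RR=W
t=34: phase=(11,10,18,1) vs β=11 → FL=W FR=S RL=W RR=S
t=44: phase=(21,20,4,11) vs β=11 → FL=W FR=W RL=S RR=W

t=20: FL=W FR=W RL=S RR=W
t=24: FL=S FR=S RL=S RR=W
t=31: FL=S FR=S RL=W RR=W
t=34: FL=W FR=S RL=W RR=S
t=44: FL=W FR=W RL=S RR=W


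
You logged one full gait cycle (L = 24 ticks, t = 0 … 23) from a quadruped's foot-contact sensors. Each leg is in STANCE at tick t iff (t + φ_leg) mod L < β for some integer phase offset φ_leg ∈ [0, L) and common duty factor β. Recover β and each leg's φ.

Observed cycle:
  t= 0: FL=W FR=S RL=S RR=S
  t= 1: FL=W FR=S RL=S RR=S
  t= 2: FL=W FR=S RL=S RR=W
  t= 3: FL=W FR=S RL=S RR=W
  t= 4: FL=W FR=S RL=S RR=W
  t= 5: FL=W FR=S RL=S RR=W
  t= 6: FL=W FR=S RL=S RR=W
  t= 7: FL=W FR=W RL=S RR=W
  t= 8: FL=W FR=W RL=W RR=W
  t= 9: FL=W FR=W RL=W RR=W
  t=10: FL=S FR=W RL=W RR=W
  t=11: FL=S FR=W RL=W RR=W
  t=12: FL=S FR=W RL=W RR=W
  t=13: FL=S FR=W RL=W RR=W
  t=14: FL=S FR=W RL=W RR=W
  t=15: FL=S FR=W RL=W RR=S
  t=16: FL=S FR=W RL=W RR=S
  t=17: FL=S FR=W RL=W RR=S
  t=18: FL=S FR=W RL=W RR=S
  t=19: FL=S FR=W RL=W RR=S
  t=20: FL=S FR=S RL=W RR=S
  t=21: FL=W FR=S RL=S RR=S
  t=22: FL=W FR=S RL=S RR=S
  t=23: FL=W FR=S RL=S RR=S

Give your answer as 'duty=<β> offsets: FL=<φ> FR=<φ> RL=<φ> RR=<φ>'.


duty β = stance ticks per leg = 11
FL: stance ticks = 11; W→S at t=10 → φ=14
FR: stance ticks = 11; W→S at t=20 → φ=4
RL: stance ticks = 11; W→S at t=21 → φ=3
RR: stance ticks = 11; W→S at t=15 → φ=9

duty=11 offsets: FL=14 FR=4 RL=3 RR=9


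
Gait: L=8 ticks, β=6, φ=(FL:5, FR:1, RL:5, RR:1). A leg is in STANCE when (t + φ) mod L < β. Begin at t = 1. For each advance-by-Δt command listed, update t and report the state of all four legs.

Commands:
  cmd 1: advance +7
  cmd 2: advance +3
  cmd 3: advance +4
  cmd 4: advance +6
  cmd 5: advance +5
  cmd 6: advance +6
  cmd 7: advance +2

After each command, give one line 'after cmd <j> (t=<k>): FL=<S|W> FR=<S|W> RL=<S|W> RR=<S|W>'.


start t=1: FL=W FR=S RL=W RR=S
cmd 1: advance +7 → t=8, phase=(5,1,5,1) → FL=S FR=S RL=S RR=S
cmd 2: advance +3 → t=11, phase=(0,4,0,4) → FL=S FR=S RL=S RR=S
cmd 3: advance +4 → t=15, phase=(4,0,4,0) → FL=S FR=S RL=S RR=S
cmd 4: advance +6 → t=21, phase=(2,6,2,6) → FL=S FR=W RL=S RR=W
cmd 5: advance +5 → t=26, phase=(7,3,7,3) → FL=W FR=S RL=W RR=S
cmd 6: advance +6 → t=32, phase=(5,1,5,1) → FL=S FR=S RL=S RR=S
cmd 7: advance +2 → t=34, phase=(7,3,7,3) → FL=W FR=S RL=W RR=S

after cmd 1 (t=8): FL=S FR=S RL=S RR=S
after cmd 2 (t=11): FL=S FR=S RL=S RR=S
after cmd 3 (t=15): FL=S FR=S RL=S RR=S
after cmd 4 (t=21): FL=S FR=W RL=S RR=W
after cmd 5 (t=26): FL=W FR=S RL=W RR=S
after cmd 6 (t=32): FL=S FR=S RL=S RR=S
after cmd 7 (t=34): FL=W FR=S RL=W RR=S


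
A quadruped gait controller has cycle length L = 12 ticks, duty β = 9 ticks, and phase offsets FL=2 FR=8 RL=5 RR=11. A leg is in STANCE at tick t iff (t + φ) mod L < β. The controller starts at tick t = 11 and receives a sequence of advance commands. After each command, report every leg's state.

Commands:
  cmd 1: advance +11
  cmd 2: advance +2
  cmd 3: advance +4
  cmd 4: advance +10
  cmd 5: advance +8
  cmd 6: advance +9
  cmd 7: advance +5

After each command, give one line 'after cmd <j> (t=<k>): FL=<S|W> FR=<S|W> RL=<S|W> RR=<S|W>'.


start t=11: FL=S FR=S RL=S RR=W
cmd 1: advance +11 → t=22, phase=(0,6,3,9) → FL=S FR=S RL=S RR=W
cmd 2: advance +2 → t=24, phase=(2,8,5,11) → FL=S FR=S RL=S RR=W
cmd 3: advance +4 → t=28, phase=(6,0,9,3) → FL=S FR=S RL=W RR=S
cmd 4: advance +10 → t=38, phase=(4,10,7,1) → FL=S FR=W RL=S RR=S
cmd 5: advance +8 → t=46, phase=(0,6,3,9) → FL=S FR=S RL=S RR=W
cmd 6: advance +9 → t=55, phase=(9,3,0,6) → FL=W FR=S RL=S RR=S
cmd 7: advance +5 → t=60, phase=(2,8,5,11) → FL=S FR=S RL=S RR=W

after cmd 1 (t=22): FL=S FR=S RL=S RR=W
after cmd 2 (t=24): FL=S FR=S RL=S RR=W
after cmd 3 (t=28): FL=S FR=S RL=W RR=S
after cmd 4 (t=38): FL=S FR=W RL=S RR=S
after cmd 5 (t=46): FL=S FR=S RL=S RR=W
after cmd 6 (t=55): FL=W FR=S RL=S RR=S
after cmd 7 (t=60): FL=S FR=S RL=S RR=W


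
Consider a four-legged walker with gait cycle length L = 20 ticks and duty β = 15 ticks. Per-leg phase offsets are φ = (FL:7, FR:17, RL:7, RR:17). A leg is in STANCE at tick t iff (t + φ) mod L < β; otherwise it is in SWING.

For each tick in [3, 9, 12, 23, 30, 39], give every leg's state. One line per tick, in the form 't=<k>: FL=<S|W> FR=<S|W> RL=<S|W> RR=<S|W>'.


t=3: phase=(10,0,10,0) vs β=15 → FL=S FR=S RL=S RR=S
t=9: phase=(16,6,16,6) vs β=15 → FL=W FR=S RL=W RR=S
t=12: phase=(19,9,19,9) vs β=15 → FL=W FR=S RL=W RR=S
t=23: phase=(10,0,10,0) vs β=15 → FL=S FR=S RL=S RR=S
t=30: phase=(17,7,17,7) vs β=15 → FL=W FR=S RL=W RR=S
t=39: phase=(6,16,6,16) vs β=15 → FL=S FR=W RL=S RR=W

t=3: FL=S FR=S RL=S RR=S
t=9: FL=W FR=S RL=W RR=S
t=12: FL=W FR=S RL=W RR=S
t=23: FL=S FR=S RL=S RR=S
t=30: FL=W FR=S RL=W RR=S
t=39: FL=S FR=W RL=S RR=W


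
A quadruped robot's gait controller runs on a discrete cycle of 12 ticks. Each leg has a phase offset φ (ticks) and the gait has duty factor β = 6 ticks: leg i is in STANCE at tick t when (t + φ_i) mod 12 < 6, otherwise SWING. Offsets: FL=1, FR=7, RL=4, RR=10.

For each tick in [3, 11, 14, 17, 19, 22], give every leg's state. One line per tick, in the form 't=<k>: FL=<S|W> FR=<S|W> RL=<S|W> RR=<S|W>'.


t=3: FL=S FR=W RL=W RR=S
t=11: FL=S FR=W RL=S RR=W
t=14: FL=S FR=W RL=W RR=S
t=17: FL=W FR=S RL=W RR=S
t=19: FL=W FR=S RL=W RR=S
t=22: FL=W FR=S RL=S RR=W

t=3: phase=(4,10,7,1) vs β=6 → FL=S FR=W RL=W RR=S
t=11: phase=(0,6,3,9) vs β=6 → FL=S FR=W RL=S RR=W
t=14: phase=(3,9,6,0) vs β=6 → FL=S FR=W RL=W RR=S
t=17: phase=(6,0,9,3) vs β=6 → FL=W FR=S RL=W RR=S
t=19: phase=(8,2,11,5) vs β=6 → FL=W FR=S RL=W RR=S
t=22: phase=(11,5,2,8) vs β=6 → FL=W FR=S RL=S RR=W


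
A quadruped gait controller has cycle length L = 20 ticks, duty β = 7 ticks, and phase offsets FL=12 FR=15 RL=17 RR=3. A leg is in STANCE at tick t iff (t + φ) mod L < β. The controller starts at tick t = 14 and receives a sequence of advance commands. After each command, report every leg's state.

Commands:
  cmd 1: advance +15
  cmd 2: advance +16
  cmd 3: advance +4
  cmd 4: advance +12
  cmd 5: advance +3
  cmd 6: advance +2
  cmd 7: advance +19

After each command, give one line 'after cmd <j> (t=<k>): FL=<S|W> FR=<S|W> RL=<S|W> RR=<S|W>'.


start t=14: FL=S FR=W RL=W RR=W
cmd 1: advance +15 → t=29, phase=(1,4,6,12) → FL=S FR=S RL=S RR=W
cmd 2: advance +16 → t=45, phase=(17,0,2,8) → FL=W FR=S RL=S RR=W
cmd 3: advance +4 → t=49, phase=(1,4,6,12) → FL=S FR=S RL=S RR=W
cmd 4: advance +12 → t=61, phase=(13,16,18,4) → FL=W FR=W RL=W RR=S
cmd 5: advance +3 → t=64, phase=(16,19,1,7) → FL=W FR=W RL=S RR=W
cmd 6: advance +2 → t=66, phase=(18,1,3,9) → FL=W FR=S RL=S RR=W
cmd 7: advance +19 → t=85, phase=(17,0,2,8) → FL=W FR=S RL=S RR=W

after cmd 1 (t=29): FL=S FR=S RL=S RR=W
after cmd 2 (t=45): FL=W FR=S RL=S RR=W
after cmd 3 (t=49): FL=S FR=S RL=S RR=W
after cmd 4 (t=61): FL=W FR=W RL=W RR=S
after cmd 5 (t=64): FL=W FR=W RL=S RR=W
after cmd 6 (t=66): FL=W FR=S RL=S RR=W
after cmd 7 (t=85): FL=W FR=S RL=S RR=W


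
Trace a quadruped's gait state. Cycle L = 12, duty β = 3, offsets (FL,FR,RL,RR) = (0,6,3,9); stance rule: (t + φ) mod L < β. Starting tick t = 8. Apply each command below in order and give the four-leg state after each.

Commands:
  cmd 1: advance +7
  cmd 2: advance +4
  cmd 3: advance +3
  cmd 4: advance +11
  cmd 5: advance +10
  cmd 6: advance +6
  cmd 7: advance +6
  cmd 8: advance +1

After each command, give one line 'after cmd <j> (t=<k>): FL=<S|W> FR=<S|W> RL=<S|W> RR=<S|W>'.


after cmd 1 (t=15): FL=W FR=W RL=W RR=S
after cmd 2 (t=19): FL=W FR=S RL=W RR=W
after cmd 3 (t=22): FL=W FR=W RL=S RR=W
after cmd 4 (t=33): FL=W FR=W RL=S RR=W
after cmd 5 (t=43): FL=W FR=S RL=W RR=W
after cmd 6 (t=49): FL=S FR=W RL=W RR=W
after cmd 7 (t=55): FL=W FR=S RL=W RR=W
after cmd 8 (t=56): FL=W FR=S RL=W RR=W

start t=8: FL=W FR=S RL=W RR=W
cmd 1: advance +7 → t=15, phase=(3,9,6,0) → FL=W FR=W RL=W RR=S
cmd 2: advance +4 → t=19, phase=(7,1,10,4) → FL=W FR=S RL=W RR=W
cmd 3: advance +3 → t=22, phase=(10,4,1,7) → FL=W FR=W RL=S RR=W
cmd 4: advance +11 → t=33, phase=(9,3,0,6) → FL=W FR=W RL=S RR=W
cmd 5: advance +10 → t=43, phase=(7,1,10,4) → FL=W FR=S RL=W RR=W
cmd 6: advance +6 → t=49, phase=(1,7,4,10) → FL=S FR=W RL=W RR=W
cmd 7: advance +6 → t=55, phase=(7,1,10,4) → FL=W FR=S RL=W RR=W
cmd 8: advance +1 → t=56, phase=(8,2,11,5) → FL=W FR=S RL=W RR=W


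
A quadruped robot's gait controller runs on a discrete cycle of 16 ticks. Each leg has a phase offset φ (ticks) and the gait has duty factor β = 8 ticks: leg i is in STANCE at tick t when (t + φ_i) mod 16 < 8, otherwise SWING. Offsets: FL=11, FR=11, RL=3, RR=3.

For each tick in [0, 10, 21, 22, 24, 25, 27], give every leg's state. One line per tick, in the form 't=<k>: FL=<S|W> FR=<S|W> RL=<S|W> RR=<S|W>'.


t=0: phase=(11,11,3,3) vs β=8 → FL=W FR=W RL=S RR=S
t=10: phase=(5,5,13,13) vs β=8 → FL=S FR=S RL=W RR=W
t=21: phase=(0,0,8,8) vs β=8 → FL=S FR=S RL=W RR=W
t=22: phase=(1,1,9,9) vs β=8 → FL=S FR=S RL=W RR=W
t=24: phase=(3,3,11,11) vs β=8 → FL=S FR=S RL=W RR=W
t=25: phase=(4,4,12,12) vs β=8 → FL=S FR=S RL=W RR=W
t=27: phase=(6,6,14,14) vs β=8 → FL=S FR=S RL=W RR=W

t=0: FL=W FR=W RL=S RR=S
t=10: FL=S FR=S RL=W RR=W
t=21: FL=S FR=S RL=W RR=W
t=22: FL=S FR=S RL=W RR=W
t=24: FL=S FR=S RL=W RR=W
t=25: FL=S FR=S RL=W RR=W
t=27: FL=S FR=S RL=W RR=W


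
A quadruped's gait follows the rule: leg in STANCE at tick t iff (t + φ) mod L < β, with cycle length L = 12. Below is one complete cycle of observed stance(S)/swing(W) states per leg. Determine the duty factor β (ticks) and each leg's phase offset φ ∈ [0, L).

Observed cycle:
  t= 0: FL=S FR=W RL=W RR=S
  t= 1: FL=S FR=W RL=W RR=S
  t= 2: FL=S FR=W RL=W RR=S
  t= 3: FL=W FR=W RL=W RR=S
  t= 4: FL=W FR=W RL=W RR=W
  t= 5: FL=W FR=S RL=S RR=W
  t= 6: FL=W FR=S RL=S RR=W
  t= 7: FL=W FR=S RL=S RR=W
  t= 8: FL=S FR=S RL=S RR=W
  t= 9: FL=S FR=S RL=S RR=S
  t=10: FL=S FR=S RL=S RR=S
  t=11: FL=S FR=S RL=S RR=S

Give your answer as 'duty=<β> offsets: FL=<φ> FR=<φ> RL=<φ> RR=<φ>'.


duty=7 offsets: FL=4 FR=7 RL=7 RR=3

duty β = stance ticks per leg = 7
FL: stance ticks = 7; W→S at t=8 → φ=4
FR: stance ticks = 7; W→S at t=5 → φ=7
RL: stance ticks = 7; W→S at t=5 → φ=7
RR: stance ticks = 7; W→S at t=9 → φ=3


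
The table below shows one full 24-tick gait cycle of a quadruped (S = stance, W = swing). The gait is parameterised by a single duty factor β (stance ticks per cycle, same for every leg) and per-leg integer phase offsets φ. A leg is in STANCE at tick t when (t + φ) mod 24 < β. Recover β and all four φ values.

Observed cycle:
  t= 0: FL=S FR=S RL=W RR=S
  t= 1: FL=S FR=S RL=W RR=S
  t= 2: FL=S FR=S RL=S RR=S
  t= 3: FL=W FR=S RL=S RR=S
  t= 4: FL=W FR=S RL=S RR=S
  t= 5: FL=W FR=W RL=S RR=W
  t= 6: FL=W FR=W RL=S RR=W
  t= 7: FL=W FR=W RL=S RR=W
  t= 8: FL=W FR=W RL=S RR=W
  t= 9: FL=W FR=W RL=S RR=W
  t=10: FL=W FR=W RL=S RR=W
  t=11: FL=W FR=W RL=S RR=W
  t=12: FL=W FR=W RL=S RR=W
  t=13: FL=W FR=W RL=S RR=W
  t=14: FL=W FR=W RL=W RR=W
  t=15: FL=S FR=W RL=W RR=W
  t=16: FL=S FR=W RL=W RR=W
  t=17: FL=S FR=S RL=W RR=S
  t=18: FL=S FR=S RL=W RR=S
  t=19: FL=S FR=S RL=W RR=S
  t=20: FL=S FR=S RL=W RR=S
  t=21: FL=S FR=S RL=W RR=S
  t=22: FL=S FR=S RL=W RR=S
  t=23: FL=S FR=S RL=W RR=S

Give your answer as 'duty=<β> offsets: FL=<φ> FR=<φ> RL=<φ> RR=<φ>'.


duty β = stance ticks per leg = 12
FL: stance ticks = 12; W→S at t=15 → φ=9
FR: stance ticks = 12; W→S at t=17 → φ=7
RL: stance ticks = 12; W→S at t=2 → φ=22
RR: stance ticks = 12; W→S at t=17 → φ=7

duty=12 offsets: FL=9 FR=7 RL=22 RR=7


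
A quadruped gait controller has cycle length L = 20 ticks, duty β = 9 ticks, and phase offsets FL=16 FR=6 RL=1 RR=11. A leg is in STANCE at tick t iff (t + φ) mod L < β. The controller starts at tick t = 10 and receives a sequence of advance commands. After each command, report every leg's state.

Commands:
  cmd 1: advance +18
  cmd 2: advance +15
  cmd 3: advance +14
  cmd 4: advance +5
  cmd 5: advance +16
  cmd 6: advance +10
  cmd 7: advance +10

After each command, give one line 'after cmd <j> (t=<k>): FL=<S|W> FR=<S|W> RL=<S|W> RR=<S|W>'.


after cmd 1 (t=28): FL=S FR=W RL=W RR=W
after cmd 2 (t=43): FL=W FR=W RL=S RR=W
after cmd 3 (t=57): FL=W FR=S RL=W RR=S
after cmd 4 (t=62): FL=W FR=S RL=S RR=W
after cmd 5 (t=78): FL=W FR=S RL=W RR=W
after cmd 6 (t=88): FL=S FR=W RL=W RR=W
after cmd 7 (t=98): FL=W FR=S RL=W RR=W

start t=10: FL=S FR=W RL=W RR=S
cmd 1: advance +18 → t=28, phase=(4,14,9,19) → FL=S FR=W RL=W RR=W
cmd 2: advance +15 → t=43, phase=(19,9,4,14) → FL=W FR=W RL=S RR=W
cmd 3: advance +14 → t=57, phase=(13,3,18,8) → FL=W FR=S RL=W RR=S
cmd 4: advance +5 → t=62, phase=(18,8,3,13) → FL=W FR=S RL=S RR=W
cmd 5: advance +16 → t=78, phase=(14,4,19,9) → FL=W FR=S RL=W RR=W
cmd 6: advance +10 → t=88, phase=(4,14,9,19) → FL=S FR=W RL=W RR=W
cmd 7: advance +10 → t=98, phase=(14,4,19,9) → FL=W FR=S RL=W RR=W


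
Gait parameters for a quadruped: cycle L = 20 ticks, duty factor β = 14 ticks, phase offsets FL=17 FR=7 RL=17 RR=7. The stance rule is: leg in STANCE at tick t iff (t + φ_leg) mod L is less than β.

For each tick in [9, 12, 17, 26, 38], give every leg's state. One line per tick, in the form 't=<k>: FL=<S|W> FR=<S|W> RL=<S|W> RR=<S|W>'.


t=9: phase=(6,16,6,16) vs β=14 → FL=S FR=W RL=S RR=W
t=12: phase=(9,19,9,19) vs β=14 → FL=S FR=W RL=S RR=W
t=17: phase=(14,4,14,4) vs β=14 → FL=W FR=S RL=W RR=S
t=26: phase=(3,13,3,13) vs β=14 → FL=S FR=S RL=S RR=S
t=38: phase=(15,5,15,5) vs β=14 → FL=W FR=S RL=W RR=S

t=9: FL=S FR=W RL=S RR=W
t=12: FL=S FR=W RL=S RR=W
t=17: FL=W FR=S RL=W RR=S
t=26: FL=S FR=S RL=S RR=S
t=38: FL=W FR=S RL=W RR=S


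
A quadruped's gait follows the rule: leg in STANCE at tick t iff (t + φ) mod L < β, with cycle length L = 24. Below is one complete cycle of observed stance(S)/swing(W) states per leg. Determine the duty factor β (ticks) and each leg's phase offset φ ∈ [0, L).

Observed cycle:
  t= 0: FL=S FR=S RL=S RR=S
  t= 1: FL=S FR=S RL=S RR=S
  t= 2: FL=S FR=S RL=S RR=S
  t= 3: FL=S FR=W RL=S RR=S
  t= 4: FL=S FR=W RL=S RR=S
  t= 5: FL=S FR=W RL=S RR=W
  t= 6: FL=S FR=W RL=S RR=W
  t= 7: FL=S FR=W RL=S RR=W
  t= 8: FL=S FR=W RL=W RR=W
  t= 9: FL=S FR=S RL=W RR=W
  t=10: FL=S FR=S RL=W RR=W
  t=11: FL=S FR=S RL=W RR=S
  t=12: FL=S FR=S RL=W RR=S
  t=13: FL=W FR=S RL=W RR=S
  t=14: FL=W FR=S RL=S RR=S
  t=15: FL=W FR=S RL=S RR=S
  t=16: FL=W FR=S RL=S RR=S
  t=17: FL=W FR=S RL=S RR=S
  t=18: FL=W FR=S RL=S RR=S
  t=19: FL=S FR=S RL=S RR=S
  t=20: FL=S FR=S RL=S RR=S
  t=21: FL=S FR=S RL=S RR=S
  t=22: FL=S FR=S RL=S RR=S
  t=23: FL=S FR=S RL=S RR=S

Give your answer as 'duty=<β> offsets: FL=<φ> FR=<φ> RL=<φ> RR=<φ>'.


duty β = stance ticks per leg = 18
FL: stance ticks = 18; W→S at t=19 → φ=5
FR: stance ticks = 18; W→S at t=9 → φ=15
RL: stance ticks = 18; W→S at t=14 → φ=10
RR: stance ticks = 18; W→S at t=11 → φ=13

duty=18 offsets: FL=5 FR=15 RL=10 RR=13


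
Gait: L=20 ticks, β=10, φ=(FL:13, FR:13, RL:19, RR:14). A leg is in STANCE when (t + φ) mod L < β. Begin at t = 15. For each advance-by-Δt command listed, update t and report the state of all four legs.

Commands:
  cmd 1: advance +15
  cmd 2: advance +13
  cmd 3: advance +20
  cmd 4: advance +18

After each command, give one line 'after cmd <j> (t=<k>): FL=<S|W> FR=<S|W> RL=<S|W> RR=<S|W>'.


start t=15: FL=S FR=S RL=W RR=S
cmd 1: advance +15 → t=30, phase=(3,3,9,4) → FL=S FR=S RL=S RR=S
cmd 2: advance +13 → t=43, phase=(16,16,2,17) → FL=W FR=W RL=S RR=W
cmd 3: advance +20 → t=63, phase=(16,16,2,17) → FL=W FR=W RL=S RR=W
cmd 4: advance +18 → t=81, phase=(14,14,0,15) → FL=W FR=W RL=S RR=W

after cmd 1 (t=30): FL=S FR=S RL=S RR=S
after cmd 2 (t=43): FL=W FR=W RL=S RR=W
after cmd 3 (t=63): FL=W FR=W RL=S RR=W
after cmd 4 (t=81): FL=W FR=W RL=S RR=W


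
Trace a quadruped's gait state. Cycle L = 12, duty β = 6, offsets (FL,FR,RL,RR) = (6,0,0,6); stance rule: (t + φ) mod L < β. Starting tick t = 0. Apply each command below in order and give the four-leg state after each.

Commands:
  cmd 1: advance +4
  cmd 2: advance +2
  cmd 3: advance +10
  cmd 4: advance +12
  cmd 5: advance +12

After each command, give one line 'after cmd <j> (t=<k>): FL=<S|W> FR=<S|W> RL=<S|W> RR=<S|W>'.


after cmd 1 (t=4): FL=W FR=S RL=S RR=W
after cmd 2 (t=6): FL=S FR=W RL=W RR=S
after cmd 3 (t=16): FL=W FR=S RL=S RR=W
after cmd 4 (t=28): FL=W FR=S RL=S RR=W
after cmd 5 (t=40): FL=W FR=S RL=S RR=W

start t=0: FL=W FR=S RL=S RR=W
cmd 1: advance +4 → t=4, phase=(10,4,4,10) → FL=W FR=S RL=S RR=W
cmd 2: advance +2 → t=6, phase=(0,6,6,0) → FL=S FR=W RL=W RR=S
cmd 3: advance +10 → t=16, phase=(10,4,4,10) → FL=W FR=S RL=S RR=W
cmd 4: advance +12 → t=28, phase=(10,4,4,10) → FL=W FR=S RL=S RR=W
cmd 5: advance +12 → t=40, phase=(10,4,4,10) → FL=W FR=S RL=S RR=W


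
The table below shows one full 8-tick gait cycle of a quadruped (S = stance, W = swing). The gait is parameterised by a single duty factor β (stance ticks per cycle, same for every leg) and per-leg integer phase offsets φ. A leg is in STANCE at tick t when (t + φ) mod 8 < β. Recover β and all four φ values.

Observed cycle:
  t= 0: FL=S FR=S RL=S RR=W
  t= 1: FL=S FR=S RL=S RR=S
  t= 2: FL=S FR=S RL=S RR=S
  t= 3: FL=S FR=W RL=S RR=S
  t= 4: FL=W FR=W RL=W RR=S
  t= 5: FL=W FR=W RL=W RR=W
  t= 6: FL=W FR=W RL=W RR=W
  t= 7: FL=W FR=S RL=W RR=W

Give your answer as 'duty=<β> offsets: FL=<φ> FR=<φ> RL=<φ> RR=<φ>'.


duty β = stance ticks per leg = 4
FL: stance ticks = 4; W→S at t=0 → φ=0
FR: stance ticks = 4; W→S at t=7 → φ=1
RL: stance ticks = 4; W→S at t=0 → φ=0
RR: stance ticks = 4; W→S at t=1 → φ=7

duty=4 offsets: FL=0 FR=1 RL=0 RR=7


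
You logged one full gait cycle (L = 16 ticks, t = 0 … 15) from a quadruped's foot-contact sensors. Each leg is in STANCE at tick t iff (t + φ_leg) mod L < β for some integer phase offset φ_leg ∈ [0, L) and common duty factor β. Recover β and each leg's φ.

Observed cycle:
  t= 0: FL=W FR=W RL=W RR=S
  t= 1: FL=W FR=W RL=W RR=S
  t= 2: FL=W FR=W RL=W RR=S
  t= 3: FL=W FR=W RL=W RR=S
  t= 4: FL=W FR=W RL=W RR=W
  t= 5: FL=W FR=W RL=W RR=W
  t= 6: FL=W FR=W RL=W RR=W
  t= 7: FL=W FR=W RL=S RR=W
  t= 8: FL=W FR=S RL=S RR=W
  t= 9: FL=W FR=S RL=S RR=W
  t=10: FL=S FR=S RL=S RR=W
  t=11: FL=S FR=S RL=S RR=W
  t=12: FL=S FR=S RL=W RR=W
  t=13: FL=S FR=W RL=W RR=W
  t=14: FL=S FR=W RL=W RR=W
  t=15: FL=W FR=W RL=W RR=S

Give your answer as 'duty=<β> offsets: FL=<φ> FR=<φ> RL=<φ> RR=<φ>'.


duty=5 offsets: FL=6 FR=8 RL=9 RR=1

duty β = stance ticks per leg = 5
FL: stance ticks = 5; W→S at t=10 → φ=6
FR: stance ticks = 5; W→S at t=8 → φ=8
RL: stance ticks = 5; W→S at t=7 → φ=9
RR: stance ticks = 5; W→S at t=15 → φ=1


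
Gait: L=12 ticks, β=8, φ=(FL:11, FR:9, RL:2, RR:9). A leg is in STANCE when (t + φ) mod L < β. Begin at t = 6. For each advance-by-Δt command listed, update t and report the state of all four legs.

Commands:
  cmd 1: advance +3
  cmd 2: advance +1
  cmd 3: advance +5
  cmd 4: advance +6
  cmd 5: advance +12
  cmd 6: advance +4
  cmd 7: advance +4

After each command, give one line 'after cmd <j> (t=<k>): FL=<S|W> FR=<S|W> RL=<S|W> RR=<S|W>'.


after cmd 1 (t=9): FL=W FR=S RL=W RR=S
after cmd 2 (t=10): FL=W FR=S RL=S RR=S
after cmd 3 (t=15): FL=S FR=S RL=S RR=S
after cmd 4 (t=21): FL=W FR=S RL=W RR=S
after cmd 5 (t=33): FL=W FR=S RL=W RR=S
after cmd 6 (t=37): FL=S FR=W RL=S RR=W
after cmd 7 (t=41): FL=S FR=S RL=S RR=S

start t=6: FL=S FR=S RL=W RR=S
cmd 1: advance +3 → t=9, phase=(8,6,11,6) → FL=W FR=S RL=W RR=S
cmd 2: advance +1 → t=10, phase=(9,7,0,7) → FL=W FR=S RL=S RR=S
cmd 3: advance +5 → t=15, phase=(2,0,5,0) → FL=S FR=S RL=S RR=S
cmd 4: advance +6 → t=21, phase=(8,6,11,6) → FL=W FR=S RL=W RR=S
cmd 5: advance +12 → t=33, phase=(8,6,11,6) → FL=W FR=S RL=W RR=S
cmd 6: advance +4 → t=37, phase=(0,10,3,10) → FL=S FR=W RL=S RR=W
cmd 7: advance +4 → t=41, phase=(4,2,7,2) → FL=S FR=S RL=S RR=S


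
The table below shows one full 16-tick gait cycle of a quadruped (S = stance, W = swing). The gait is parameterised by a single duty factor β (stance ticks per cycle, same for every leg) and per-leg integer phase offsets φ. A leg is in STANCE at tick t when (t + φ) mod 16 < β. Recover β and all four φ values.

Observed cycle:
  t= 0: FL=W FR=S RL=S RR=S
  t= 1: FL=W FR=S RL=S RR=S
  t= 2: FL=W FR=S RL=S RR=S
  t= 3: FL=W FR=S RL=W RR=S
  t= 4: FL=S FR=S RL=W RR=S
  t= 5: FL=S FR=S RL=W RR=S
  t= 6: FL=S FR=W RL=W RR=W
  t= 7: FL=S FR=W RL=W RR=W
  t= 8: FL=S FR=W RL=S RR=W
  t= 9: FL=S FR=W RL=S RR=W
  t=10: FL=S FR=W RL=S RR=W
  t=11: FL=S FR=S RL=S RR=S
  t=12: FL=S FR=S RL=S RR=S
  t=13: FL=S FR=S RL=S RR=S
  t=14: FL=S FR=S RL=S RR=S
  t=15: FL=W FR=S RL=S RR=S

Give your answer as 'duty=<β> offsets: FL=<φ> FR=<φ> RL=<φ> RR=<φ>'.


duty=11 offsets: FL=12 FR=5 RL=8 RR=5

duty β = stance ticks per leg = 11
FL: stance ticks = 11; W→S at t=4 → φ=12
FR: stance ticks = 11; W→S at t=11 → φ=5
RL: stance ticks = 11; W→S at t=8 → φ=8
RR: stance ticks = 11; W→S at t=11 → φ=5


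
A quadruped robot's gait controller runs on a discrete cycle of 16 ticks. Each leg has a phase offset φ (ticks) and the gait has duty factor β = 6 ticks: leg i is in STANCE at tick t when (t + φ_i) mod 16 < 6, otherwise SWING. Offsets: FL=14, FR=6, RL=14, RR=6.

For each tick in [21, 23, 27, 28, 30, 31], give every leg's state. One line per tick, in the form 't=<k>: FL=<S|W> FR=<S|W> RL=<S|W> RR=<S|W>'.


t=21: phase=(3,11,3,11) vs β=6 → FL=S FR=W RL=S RR=W
t=23: phase=(5,13,5,13) vs β=6 → FL=S FR=W RL=S RR=W
t=27: phase=(9,1,9,1) vs β=6 → FL=W FR=S RL=W RR=S
t=28: phase=(10,2,10,2) vs β=6 → FL=W FR=S RL=W RR=S
t=30: phase=(12,4,12,4) vs β=6 → FL=W FR=S RL=W RR=S
t=31: phase=(13,5,13,5) vs β=6 → FL=W FR=S RL=W RR=S

t=21: FL=S FR=W RL=S RR=W
t=23: FL=S FR=W RL=S RR=W
t=27: FL=W FR=S RL=W RR=S
t=28: FL=W FR=S RL=W RR=S
t=30: FL=W FR=S RL=W RR=S
t=31: FL=W FR=S RL=W RR=S


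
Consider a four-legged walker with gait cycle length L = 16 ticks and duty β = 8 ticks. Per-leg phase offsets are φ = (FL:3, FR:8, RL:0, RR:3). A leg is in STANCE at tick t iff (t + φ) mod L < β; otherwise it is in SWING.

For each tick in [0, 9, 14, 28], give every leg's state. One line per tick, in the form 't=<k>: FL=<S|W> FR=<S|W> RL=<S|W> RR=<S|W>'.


t=0: FL=S FR=W RL=S RR=S
t=9: FL=W FR=S RL=W RR=W
t=14: FL=S FR=S RL=W RR=S
t=28: FL=W FR=S RL=W RR=W

t=0: phase=(3,8,0,3) vs β=8 → FL=S FR=W RL=S RR=S
t=9: phase=(12,1,9,12) vs β=8 → FL=W FR=S RL=W RR=W
t=14: phase=(1,6,14,1) vs β=8 → FL=S FR=S RL=W RR=S
t=28: phase=(15,4,12,15) vs β=8 → FL=W FR=S RL=W RR=W


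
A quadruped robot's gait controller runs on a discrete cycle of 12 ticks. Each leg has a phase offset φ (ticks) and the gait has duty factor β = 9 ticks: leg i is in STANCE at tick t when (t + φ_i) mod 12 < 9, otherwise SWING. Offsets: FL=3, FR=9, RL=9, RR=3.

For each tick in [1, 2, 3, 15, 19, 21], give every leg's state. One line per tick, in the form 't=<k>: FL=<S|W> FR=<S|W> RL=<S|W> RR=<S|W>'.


t=1: FL=S FR=W RL=W RR=S
t=2: FL=S FR=W RL=W RR=S
t=3: FL=S FR=S RL=S RR=S
t=15: FL=S FR=S RL=S RR=S
t=19: FL=W FR=S RL=S RR=W
t=21: FL=S FR=S RL=S RR=S

t=1: phase=(4,10,10,4) vs β=9 → FL=S FR=W RL=W RR=S
t=2: phase=(5,11,11,5) vs β=9 → FL=S FR=W RL=W RR=S
t=3: phase=(6,0,0,6) vs β=9 → FL=S FR=S RL=S RR=S
t=15: phase=(6,0,0,6) vs β=9 → FL=S FR=S RL=S RR=S
t=19: phase=(10,4,4,10) vs β=9 → FL=W FR=S RL=S RR=W
t=21: phase=(0,6,6,0) vs β=9 → FL=S FR=S RL=S RR=S


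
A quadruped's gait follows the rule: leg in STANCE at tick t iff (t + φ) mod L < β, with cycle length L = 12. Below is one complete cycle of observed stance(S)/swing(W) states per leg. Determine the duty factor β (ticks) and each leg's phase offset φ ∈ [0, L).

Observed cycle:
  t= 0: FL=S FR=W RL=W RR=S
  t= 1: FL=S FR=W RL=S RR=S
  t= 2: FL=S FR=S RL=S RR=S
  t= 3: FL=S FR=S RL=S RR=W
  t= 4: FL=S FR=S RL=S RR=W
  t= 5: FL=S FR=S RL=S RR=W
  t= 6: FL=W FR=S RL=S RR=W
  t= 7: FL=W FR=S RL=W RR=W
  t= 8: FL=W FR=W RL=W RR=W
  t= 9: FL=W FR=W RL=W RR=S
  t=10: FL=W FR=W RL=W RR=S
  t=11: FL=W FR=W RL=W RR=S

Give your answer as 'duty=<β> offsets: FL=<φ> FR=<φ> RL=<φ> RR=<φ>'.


duty β = stance ticks per leg = 6
FL: stance ticks = 6; W→S at t=0 → φ=0
FR: stance ticks = 6; W→S at t=2 → φ=10
RL: stance ticks = 6; W→S at t=1 → φ=11
RR: stance ticks = 6; W→S at t=9 → φ=3

duty=6 offsets: FL=0 FR=10 RL=11 RR=3


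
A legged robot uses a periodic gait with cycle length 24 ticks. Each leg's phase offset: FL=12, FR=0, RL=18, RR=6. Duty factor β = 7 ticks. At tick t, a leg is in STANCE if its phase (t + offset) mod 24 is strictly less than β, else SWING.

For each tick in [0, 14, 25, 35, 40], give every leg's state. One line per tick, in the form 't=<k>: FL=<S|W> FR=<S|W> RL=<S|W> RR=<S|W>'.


t=0: FL=W FR=S RL=W RR=S
t=14: FL=S FR=W RL=W RR=W
t=25: FL=W FR=S RL=W RR=W
t=35: FL=W FR=W RL=S RR=W
t=40: FL=S FR=W RL=W RR=W

t=0: phase=(12,0,18,6) vs β=7 → FL=W FR=S RL=W RR=S
t=14: phase=(2,14,8,20) vs β=7 → FL=S FR=W RL=W RR=W
t=25: phase=(13,1,19,7) vs β=7 → FL=W FR=S RL=W RR=W
t=35: phase=(23,11,5,17) vs β=7 → FL=W FR=W RL=S RR=W
t=40: phase=(4,16,10,22) vs β=7 → FL=S FR=W RL=W RR=W


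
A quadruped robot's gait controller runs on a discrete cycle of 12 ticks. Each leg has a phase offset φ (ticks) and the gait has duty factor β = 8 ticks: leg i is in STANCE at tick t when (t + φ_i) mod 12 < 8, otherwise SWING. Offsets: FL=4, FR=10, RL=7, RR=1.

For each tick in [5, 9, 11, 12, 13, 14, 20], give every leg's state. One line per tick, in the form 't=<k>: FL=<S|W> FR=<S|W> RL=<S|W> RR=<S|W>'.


t=5: phase=(9,3,0,6) vs β=8 → FL=W FR=S RL=S RR=S
t=9: phase=(1,7,4,10) vs β=8 → FL=S FR=S RL=S RR=W
t=11: phase=(3,9,6,0) vs β=8 → FL=S FR=W RL=S RR=S
t=12: phase=(4,10,7,1) vs β=8 → FL=S FR=W RL=S RR=S
t=13: phase=(5,11,8,2) vs β=8 → FL=S FR=W RL=W RR=S
t=14: phase=(6,0,9,3) vs β=8 → FL=S FR=S RL=W RR=S
t=20: phase=(0,6,3,9) vs β=8 → FL=S FR=S RL=S RR=W

t=5: FL=W FR=S RL=S RR=S
t=9: FL=S FR=S RL=S RR=W
t=11: FL=S FR=W RL=S RR=S
t=12: FL=S FR=W RL=S RR=S
t=13: FL=S FR=W RL=W RR=S
t=14: FL=S FR=S RL=W RR=S
t=20: FL=S FR=S RL=S RR=W


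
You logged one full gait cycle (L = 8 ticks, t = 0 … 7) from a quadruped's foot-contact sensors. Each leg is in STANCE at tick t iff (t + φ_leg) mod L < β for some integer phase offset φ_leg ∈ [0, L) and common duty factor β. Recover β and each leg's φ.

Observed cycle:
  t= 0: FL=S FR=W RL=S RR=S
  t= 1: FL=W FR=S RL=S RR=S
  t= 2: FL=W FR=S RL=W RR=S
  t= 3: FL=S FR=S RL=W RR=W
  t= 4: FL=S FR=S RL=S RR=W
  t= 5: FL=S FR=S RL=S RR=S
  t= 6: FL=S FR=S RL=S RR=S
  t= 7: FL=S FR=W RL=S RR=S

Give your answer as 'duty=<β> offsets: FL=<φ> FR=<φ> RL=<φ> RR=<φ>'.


duty=6 offsets: FL=5 FR=7 RL=4 RR=3

duty β = stance ticks per leg = 6
FL: stance ticks = 6; W→S at t=3 → φ=5
FR: stance ticks = 6; W→S at t=1 → φ=7
RL: stance ticks = 6; W→S at t=4 → φ=4
RR: stance ticks = 6; W→S at t=5 → φ=3


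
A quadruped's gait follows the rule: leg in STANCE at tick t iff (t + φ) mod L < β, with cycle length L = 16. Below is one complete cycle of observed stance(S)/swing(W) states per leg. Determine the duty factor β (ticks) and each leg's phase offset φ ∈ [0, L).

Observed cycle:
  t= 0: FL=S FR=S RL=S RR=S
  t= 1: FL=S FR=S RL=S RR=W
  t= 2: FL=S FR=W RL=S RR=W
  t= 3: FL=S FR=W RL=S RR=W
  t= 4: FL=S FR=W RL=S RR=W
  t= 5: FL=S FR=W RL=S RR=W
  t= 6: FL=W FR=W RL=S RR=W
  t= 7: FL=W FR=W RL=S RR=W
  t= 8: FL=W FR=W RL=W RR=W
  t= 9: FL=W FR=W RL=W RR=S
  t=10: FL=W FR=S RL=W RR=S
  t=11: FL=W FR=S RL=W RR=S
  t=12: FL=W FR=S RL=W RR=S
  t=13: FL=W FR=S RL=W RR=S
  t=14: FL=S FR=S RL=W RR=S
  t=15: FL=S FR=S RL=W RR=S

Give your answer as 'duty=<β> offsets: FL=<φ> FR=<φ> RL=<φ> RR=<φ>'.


duty=8 offsets: FL=2 FR=6 RL=0 RR=7

duty β = stance ticks per leg = 8
FL: stance ticks = 8; W→S at t=14 → φ=2
FR: stance ticks = 8; W→S at t=10 → φ=6
RL: stance ticks = 8; W→S at t=0 → φ=0
RR: stance ticks = 8; W→S at t=9 → φ=7


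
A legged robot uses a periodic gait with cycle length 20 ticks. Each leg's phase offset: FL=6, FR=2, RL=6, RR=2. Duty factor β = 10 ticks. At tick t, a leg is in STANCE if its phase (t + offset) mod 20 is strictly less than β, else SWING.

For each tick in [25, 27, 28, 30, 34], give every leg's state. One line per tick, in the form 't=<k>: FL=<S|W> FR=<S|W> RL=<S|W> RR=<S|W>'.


t=25: phase=(11,7,11,7) vs β=10 → FL=W FR=S RL=W RR=S
t=27: phase=(13,9,13,9) vs β=10 → FL=W FR=S RL=W RR=S
t=28: phase=(14,10,14,10) vs β=10 → FL=W FR=W RL=W RR=W
t=30: phase=(16,12,16,12) vs β=10 → FL=W FR=W RL=W RR=W
t=34: phase=(0,16,0,16) vs β=10 → FL=S FR=W RL=S RR=W

t=25: FL=W FR=S RL=W RR=S
t=27: FL=W FR=S RL=W RR=S
t=28: FL=W FR=W RL=W RR=W
t=30: FL=W FR=W RL=W RR=W
t=34: FL=S FR=W RL=S RR=W
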